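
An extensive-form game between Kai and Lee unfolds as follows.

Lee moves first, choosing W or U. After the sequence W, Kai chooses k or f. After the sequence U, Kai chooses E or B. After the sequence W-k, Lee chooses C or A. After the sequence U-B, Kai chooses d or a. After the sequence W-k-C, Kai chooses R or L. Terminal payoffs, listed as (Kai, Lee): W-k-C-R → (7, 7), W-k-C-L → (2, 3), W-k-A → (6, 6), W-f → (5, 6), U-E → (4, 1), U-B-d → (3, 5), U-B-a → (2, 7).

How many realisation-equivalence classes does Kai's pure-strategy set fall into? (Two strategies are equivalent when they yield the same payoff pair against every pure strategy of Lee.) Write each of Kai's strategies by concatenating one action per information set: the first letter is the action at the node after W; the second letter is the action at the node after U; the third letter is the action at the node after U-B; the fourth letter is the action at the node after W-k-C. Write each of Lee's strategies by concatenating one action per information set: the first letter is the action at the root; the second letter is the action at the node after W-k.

9

Kai has 16 pure strategies: kEdR, kEdL, kEaR, kEaL, kBdR, kBdL, kBaR, kBaL, fEdR, fEdL, fEaR, fEaL, fBdR, fBdL, fBaR, fBaL. Columns: WC, WA, UC, UA.
{kEdR, kEaR} → row (7,7) (6,6) (4,1) (4,1)
{kEdL, kEaL} → row (2,3) (6,6) (4,1) (4,1)
{kBdR} → row (7,7) (6,6) (3,5) (3,5)
{kBdL} → row (2,3) (6,6) (3,5) (3,5)
{kBaR} → row (7,7) (6,6) (2,7) (2,7)
{kBaL} → row (2,3) (6,6) (2,7) (2,7)
{fEdR, fEdL, fEaR, fEaL} → row (5,6) (5,6) (4,1) (4,1)
{fBdR, fBdL} → row (5,6) (5,6) (3,5) (3,5)
{fBaR, fBaL} → row (5,6) (5,6) (2,7) (2,7)
That's 9 distinct rows out of 16 strategies.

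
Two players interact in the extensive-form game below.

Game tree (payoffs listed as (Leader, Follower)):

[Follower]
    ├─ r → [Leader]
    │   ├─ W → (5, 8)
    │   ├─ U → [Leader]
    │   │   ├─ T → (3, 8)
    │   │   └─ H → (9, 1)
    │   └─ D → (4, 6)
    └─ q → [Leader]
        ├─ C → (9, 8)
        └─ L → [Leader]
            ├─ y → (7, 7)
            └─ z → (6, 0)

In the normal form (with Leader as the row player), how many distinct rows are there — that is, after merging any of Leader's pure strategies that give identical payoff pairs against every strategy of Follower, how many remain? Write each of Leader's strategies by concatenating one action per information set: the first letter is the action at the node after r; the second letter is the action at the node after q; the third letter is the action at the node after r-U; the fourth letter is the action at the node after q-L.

Leader has 24 pure strategies: WCTy, WCTz, WCHy, WCHz, WLTy, WLTz, WLHy, WLHz, UCTy, UCTz, UCHy, UCHz, ULTy, ULTz, ULHy, ULHz, DCTy, DCTz, DCHy, DCHz, DLTy, DLTz, DLHy, DLHz. Columns: r, q.
{WCTy, WCTz, WCHy, WCHz} → row (5,8) (9,8)
{WLTy, WLHy} → row (5,8) (7,7)
{WLTz, WLHz} → row (5,8) (6,0)
{UCTy, UCTz} → row (3,8) (9,8)
{UCHy, UCHz} → row (9,1) (9,8)
{ULTy} → row (3,8) (7,7)
{ULTz} → row (3,8) (6,0)
{ULHy} → row (9,1) (7,7)
{ULHz} → row (9,1) (6,0)
{DCTy, DCTz, DCHy, DCHz} → row (4,6) (9,8)
{DLTy, DLHy} → row (4,6) (7,7)
{DLTz, DLHz} → row (4,6) (6,0)
That's 12 distinct rows out of 24 strategies.

12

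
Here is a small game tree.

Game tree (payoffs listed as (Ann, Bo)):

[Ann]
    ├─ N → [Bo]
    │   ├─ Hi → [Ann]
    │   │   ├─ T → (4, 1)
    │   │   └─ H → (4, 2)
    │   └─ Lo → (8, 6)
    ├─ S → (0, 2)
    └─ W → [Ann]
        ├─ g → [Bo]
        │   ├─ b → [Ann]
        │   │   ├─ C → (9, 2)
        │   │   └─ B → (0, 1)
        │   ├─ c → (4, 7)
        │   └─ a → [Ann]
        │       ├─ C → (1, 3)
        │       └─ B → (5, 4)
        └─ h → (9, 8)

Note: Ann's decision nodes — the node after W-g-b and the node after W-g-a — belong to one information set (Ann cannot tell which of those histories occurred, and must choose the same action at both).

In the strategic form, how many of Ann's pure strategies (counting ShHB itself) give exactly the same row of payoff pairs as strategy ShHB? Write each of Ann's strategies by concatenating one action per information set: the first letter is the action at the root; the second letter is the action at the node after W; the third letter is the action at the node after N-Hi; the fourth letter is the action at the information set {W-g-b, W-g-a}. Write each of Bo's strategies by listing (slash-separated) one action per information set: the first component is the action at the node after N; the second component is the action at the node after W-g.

Row for ShHB (columns Hi/b, Hi/c, Hi/a, Lo/b, Lo/c, Lo/a): (0,2) (0,2) (0,2) (0,2) (0,2) (0,2).
Under ShHB, Ann's choice at the node after W and at the node after N-Hi and at the information set {W-g-b, W-g-a} can never be reached regardless of what Bo does, so varying those choices leaves every outcome unchanged.
Holding the reachable choices fixed and varying the unreachable ones freely already gives 2 × 2 × 2 = 8 equivalent strategies.
No other strategy reproduces this row, so those 8 are the full class: SgTC, SgTB, SgHC, SgHB, ShTC, ShTB, ShHC, ShHB.

8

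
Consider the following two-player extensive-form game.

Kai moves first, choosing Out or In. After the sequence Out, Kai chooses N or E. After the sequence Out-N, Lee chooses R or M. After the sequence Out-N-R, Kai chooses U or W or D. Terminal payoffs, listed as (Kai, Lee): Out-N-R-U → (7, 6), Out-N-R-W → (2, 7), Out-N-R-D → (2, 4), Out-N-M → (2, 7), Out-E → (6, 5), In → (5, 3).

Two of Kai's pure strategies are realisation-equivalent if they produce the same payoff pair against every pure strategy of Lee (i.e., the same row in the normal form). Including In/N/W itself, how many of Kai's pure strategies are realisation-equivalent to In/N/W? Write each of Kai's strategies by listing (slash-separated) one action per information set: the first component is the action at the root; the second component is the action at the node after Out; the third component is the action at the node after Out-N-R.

6

Row for In/N/W (columns R, M): (5,3) (5,3).
Under In/N/W, Kai's choice at the node after Out and at the node after Out-N-R can never be reached regardless of what Lee does, so varying those choices leaves every outcome unchanged.
Holding the reachable choices fixed and varying the unreachable ones freely already gives 2 × 3 = 6 equivalent strategies.
No other strategy reproduces this row, so those 6 are the full class: In/N/U, In/N/W, In/N/D, In/E/U, In/E/W, In/E/D.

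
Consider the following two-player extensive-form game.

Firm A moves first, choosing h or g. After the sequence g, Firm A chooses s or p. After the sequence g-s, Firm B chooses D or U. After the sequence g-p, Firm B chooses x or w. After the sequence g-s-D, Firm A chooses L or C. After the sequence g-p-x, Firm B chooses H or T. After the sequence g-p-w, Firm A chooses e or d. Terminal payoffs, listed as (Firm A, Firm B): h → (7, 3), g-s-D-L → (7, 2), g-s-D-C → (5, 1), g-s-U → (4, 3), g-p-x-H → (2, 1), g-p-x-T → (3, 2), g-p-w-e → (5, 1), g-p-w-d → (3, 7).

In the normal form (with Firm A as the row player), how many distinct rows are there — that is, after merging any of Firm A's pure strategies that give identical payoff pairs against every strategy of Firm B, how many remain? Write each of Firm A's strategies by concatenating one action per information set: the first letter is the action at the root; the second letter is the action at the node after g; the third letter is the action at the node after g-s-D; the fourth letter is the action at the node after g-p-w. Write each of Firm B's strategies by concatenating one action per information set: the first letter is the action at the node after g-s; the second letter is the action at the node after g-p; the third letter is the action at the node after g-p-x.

5

Firm A has 16 pure strategies: hsLe, hsLd, hsCe, hsCd, hpLe, hpLd, hpCe, hpCd, gsLe, gsLd, gsCe, gsCd, gpLe, gpLd, gpCe, gpCd. Columns: DxH, DxT, DwH, DwT, UxH, UxT, UwH, UwT.
{hsLe, hsLd, hsCe, hsCd, hpLe, hpLd, hpCe, hpCd} → row (7,3) (7,3) (7,3) (7,3) (7,3) (7,3) (7,3) (7,3)
{gsLe, gsLd} → row (7,2) (7,2) (7,2) (7,2) (4,3) (4,3) (4,3) (4,3)
{gsCe, gsCd} → row (5,1) (5,1) (5,1) (5,1) (4,3) (4,3) (4,3) (4,3)
{gpLe, gpCe} → row (2,1) (3,2) (5,1) (5,1) (2,1) (3,2) (5,1) (5,1)
{gpLd, gpCd} → row (2,1) (3,2) (3,7) (3,7) (2,1) (3,2) (3,7) (3,7)
That's 5 distinct rows out of 16 strategies.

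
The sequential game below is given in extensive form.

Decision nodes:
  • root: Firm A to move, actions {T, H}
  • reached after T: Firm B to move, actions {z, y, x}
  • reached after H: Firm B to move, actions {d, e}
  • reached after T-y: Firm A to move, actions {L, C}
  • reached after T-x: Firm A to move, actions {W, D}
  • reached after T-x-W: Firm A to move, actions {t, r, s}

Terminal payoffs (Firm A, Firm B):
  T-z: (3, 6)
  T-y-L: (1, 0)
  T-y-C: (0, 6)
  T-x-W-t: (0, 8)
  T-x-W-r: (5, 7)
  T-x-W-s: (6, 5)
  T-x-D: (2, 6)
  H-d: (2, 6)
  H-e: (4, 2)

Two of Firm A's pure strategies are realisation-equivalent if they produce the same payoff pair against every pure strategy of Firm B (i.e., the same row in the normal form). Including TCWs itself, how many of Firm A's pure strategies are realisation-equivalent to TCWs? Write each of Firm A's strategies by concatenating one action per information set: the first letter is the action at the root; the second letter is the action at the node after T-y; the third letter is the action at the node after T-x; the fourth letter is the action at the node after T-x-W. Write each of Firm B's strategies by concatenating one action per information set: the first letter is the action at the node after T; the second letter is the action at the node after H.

Row for TCWs (columns zd, ze, yd, ye, xd, xe): (3,6) (3,6) (0,6) (0,6) (6,5) (6,5).
Every one of Firm A's information sets is on the play path for some reply by Firm B when Firm A follows TCWs.
Changing the action at any of them therefore changes at least one column, so only TCWs itself gives this row.

1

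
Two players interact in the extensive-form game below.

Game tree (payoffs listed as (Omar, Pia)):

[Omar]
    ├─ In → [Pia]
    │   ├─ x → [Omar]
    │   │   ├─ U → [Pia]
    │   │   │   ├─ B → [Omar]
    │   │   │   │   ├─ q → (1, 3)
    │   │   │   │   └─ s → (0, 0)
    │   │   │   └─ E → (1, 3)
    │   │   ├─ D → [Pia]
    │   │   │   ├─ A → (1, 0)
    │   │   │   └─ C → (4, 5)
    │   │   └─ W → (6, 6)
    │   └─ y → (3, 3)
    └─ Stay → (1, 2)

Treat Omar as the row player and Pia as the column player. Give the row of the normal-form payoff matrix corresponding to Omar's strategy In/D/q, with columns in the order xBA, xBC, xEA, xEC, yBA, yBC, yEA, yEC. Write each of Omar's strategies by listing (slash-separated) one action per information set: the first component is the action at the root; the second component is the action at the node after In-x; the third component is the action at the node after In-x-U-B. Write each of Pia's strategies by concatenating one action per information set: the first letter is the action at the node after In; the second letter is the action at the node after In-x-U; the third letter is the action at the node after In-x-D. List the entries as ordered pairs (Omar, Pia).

vs xBA: Omar plays In → Pia plays x at [In] → Omar plays D at [In-x] → Pia plays A at [In-x-D] → (1, 0)
vs xBC: Omar plays In → Pia plays x at [In] → Omar plays D at [In-x] → Pia plays C at [In-x-D] → (4, 5)
vs xEA: Omar plays In → Pia plays x at [In] → Omar plays D at [In-x] → Pia plays A at [In-x-D] → (1, 0)
vs xEC: Omar plays In → Pia plays x at [In] → Omar plays D at [In-x] → Pia plays C at [In-x-D] → (4, 5)
vs yBA: Omar plays In → Pia plays y at [In] → (3, 3)
vs yBC: Omar plays In → Pia plays y at [In] → (3, 3)
vs yEA: Omar plays In → Pia plays y at [In] → (3, 3)
vs yEC: Omar plays In → Pia plays y at [In] → (3, 3)

(1,0) (4,5) (1,0) (4,5) (3,3) (3,3) (3,3) (3,3)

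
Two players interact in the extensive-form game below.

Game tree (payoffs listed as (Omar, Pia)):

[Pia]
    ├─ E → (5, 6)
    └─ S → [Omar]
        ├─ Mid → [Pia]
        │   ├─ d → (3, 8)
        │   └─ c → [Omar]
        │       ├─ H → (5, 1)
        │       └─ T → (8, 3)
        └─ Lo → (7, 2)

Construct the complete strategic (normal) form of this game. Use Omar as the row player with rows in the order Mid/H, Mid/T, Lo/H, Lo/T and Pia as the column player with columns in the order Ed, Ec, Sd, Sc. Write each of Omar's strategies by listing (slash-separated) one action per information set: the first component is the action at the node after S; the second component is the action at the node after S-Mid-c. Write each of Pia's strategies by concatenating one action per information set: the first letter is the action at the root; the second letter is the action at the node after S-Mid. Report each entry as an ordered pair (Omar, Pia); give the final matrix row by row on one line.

Row Mid/H: Ed→(5,6), Ec→(5,6), Sd→(3,8), Sc→(5,1)
Row Mid/T: Ed→(5,6), Ec→(5,6), Sd→(3,8), Sc→(8,3)
Row Lo/H: Ed→(5,6), Ec→(5,6), Sd→(7,2), Sc→(7,2)
Row Lo/T: Ed→(5,6), Ec→(5,6), Sd→(7,2), Sc→(7,2)

Mid/H: (5,6) (5,6) (3,8) (5,1) | Mid/T: (5,6) (5,6) (3,8) (8,3) | Lo/H: (5,6) (5,6) (7,2) (7,2) | Lo/T: (5,6) (5,6) (7,2) (7,2)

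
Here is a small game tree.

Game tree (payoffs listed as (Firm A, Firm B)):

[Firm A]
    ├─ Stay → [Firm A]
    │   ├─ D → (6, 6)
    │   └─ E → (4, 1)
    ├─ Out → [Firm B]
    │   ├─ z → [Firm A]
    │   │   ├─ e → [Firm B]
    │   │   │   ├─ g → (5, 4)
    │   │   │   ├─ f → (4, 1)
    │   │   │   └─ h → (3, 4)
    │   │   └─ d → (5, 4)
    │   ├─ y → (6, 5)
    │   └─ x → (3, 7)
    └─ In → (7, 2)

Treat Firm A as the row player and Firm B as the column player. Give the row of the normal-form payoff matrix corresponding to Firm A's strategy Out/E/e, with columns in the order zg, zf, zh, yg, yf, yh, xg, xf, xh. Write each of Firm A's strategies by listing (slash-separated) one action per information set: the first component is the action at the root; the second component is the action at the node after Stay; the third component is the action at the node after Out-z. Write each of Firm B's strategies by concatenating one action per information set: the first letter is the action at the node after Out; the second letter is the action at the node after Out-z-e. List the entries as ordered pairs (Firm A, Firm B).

vs zg: Firm A plays Out → Firm B plays z at [Out] → Firm A plays e at [Out-z] → Firm B plays g at [Out-z-e] → (5, 4)
vs zf: Firm A plays Out → Firm B plays z at [Out] → Firm A plays e at [Out-z] → Firm B plays f at [Out-z-e] → (4, 1)
vs zh: Firm A plays Out → Firm B plays z at [Out] → Firm A plays e at [Out-z] → Firm B plays h at [Out-z-e] → (3, 4)
vs yg: Firm A plays Out → Firm B plays y at [Out] → (6, 5)
vs yf: Firm A plays Out → Firm B plays y at [Out] → (6, 5)
vs yh: Firm A plays Out → Firm B plays y at [Out] → (6, 5)
vs xg: Firm A plays Out → Firm B plays x at [Out] → (3, 7)
vs xf: Firm A plays Out → Firm B plays x at [Out] → (3, 7)
vs xh: Firm A plays Out → Firm B plays x at [Out] → (3, 7)

(5,4) (4,1) (3,4) (6,5) (6,5) (6,5) (3,7) (3,7) (3,7)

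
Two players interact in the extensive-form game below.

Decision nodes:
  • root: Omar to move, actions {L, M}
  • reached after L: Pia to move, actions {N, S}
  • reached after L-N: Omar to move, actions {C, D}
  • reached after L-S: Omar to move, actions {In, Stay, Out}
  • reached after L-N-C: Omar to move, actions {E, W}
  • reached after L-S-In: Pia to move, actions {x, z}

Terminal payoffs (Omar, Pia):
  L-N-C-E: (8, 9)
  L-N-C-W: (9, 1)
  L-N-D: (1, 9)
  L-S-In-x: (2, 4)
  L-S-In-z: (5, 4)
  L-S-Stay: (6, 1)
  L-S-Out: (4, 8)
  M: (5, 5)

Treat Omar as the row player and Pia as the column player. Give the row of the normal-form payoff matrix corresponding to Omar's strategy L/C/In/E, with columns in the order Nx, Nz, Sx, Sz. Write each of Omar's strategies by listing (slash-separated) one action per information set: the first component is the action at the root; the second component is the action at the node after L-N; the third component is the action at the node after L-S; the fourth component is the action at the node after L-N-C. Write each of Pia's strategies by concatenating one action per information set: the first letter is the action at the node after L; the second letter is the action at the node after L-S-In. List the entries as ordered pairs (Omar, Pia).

vs Nx: Omar plays L → Pia plays N at [L] → Omar plays C at [L-N] → Omar plays E at [L-N-C] → (8, 9)
vs Nz: Omar plays L → Pia plays N at [L] → Omar plays C at [L-N] → Omar plays E at [L-N-C] → (8, 9)
vs Sx: Omar plays L → Pia plays S at [L] → Omar plays In at [L-S] → Pia plays x at [L-S-In] → (2, 4)
vs Sz: Omar plays L → Pia plays S at [L] → Omar plays In at [L-S] → Pia plays z at [L-S-In] → (5, 4)

(8,9) (8,9) (2,4) (5,4)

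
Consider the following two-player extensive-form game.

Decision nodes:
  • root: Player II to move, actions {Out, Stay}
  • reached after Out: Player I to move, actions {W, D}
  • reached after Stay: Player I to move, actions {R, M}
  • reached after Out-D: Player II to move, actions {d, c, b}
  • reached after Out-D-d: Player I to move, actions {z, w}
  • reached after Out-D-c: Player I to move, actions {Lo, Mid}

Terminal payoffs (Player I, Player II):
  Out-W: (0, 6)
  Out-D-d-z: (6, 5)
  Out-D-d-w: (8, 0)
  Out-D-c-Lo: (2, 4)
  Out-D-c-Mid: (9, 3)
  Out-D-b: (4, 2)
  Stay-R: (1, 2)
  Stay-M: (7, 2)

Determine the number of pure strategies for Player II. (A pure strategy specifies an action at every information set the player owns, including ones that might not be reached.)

6

Player II owns the root with actions {Out, Stay} — two choices.
Player II owns the node after Out-D with actions {d, c, b} — three choices.
A pure strategy fixes one action at each information set independently, so the count is the product 2 × 3 = 6.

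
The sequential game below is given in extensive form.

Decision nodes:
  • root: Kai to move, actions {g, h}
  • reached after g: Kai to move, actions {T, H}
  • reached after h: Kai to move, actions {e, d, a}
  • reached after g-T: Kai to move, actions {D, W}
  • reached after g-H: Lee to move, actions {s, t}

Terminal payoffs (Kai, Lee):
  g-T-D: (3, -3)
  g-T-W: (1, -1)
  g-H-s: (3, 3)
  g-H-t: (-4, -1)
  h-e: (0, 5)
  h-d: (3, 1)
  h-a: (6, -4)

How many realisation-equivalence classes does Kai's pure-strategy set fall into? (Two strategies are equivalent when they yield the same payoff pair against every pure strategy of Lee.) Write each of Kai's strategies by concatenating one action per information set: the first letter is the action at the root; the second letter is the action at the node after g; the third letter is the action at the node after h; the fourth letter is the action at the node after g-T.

Kai has 24 pure strategies: gTeD, gTeW, gTdD, gTdW, gTaD, gTaW, gHeD, gHeW, gHdD, gHdW, gHaD, gHaW, hTeD, hTeW, hTdD, hTdW, hTaD, hTaW, hHeD, hHeW, hHdD, hHdW, hHaD, hHaW. Columns: s, t.
{gTeD, gTdD, gTaD} → row (3,-3) (3,-3)
{gTeW, gTdW, gTaW} → row (1,-1) (1,-1)
{gHeD, gHeW, gHdD, gHdW, gHaD, gHaW} → row (3,3) (-4,-1)
{hTeD, hTeW, hHeD, hHeW} → row (0,5) (0,5)
{hTdD, hTdW, hHdD, hHdW} → row (3,1) (3,1)
{hTaD, hTaW, hHaD, hHaW} → row (6,-4) (6,-4)
That's 6 distinct rows out of 24 strategies.

6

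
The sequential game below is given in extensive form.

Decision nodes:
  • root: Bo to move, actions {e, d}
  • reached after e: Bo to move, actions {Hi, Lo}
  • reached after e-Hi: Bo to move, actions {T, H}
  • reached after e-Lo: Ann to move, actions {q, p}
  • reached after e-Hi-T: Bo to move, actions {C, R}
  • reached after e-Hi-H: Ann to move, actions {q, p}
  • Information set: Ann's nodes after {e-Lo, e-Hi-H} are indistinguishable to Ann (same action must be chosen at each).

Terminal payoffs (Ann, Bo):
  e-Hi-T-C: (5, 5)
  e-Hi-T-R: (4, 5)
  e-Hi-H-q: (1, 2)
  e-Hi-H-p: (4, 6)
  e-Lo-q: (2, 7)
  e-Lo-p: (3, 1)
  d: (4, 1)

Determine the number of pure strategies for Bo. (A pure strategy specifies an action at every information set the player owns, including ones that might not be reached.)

16

Bo owns the root with actions {e, d} — two choices.
Bo owns the node after e with actions {Hi, Lo} — two choices.
Bo owns the node after e-Hi with actions {T, H} — two choices.
Bo owns the node after e-Hi-T with actions {C, R} — two choices.
A pure strategy fixes one action at each information set independently, so the count is the product 2 × 2 × 2 × 2 = 16.
(For reference, Ann has 2 pure strategies, giving a 16×2 normal-form matrix.)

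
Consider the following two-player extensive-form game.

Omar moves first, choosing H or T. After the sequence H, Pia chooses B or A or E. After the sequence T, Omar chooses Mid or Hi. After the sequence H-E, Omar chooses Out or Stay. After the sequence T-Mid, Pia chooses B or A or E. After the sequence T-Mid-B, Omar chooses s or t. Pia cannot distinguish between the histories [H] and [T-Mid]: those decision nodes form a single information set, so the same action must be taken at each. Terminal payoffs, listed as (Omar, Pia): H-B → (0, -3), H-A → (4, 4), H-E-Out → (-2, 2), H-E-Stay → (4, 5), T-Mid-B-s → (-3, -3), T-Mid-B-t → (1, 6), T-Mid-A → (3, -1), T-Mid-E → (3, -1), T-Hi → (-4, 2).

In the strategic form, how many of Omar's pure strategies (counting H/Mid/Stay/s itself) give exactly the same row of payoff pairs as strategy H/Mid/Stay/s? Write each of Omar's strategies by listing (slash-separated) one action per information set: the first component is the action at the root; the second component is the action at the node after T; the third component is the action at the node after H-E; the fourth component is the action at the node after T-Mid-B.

Row for H/Mid/Stay/s (columns B, A, E): (0,-3) (4,4) (4,5).
Under H/Mid/Stay/s, Omar's choice at the node after T and at the node after T-Mid-B can never be reached regardless of what Pia does, so varying those choices leaves every outcome unchanged.
Holding the reachable choices fixed and varying the unreachable ones freely already gives 2 × 2 = 4 equivalent strategies.
No other strategy reproduces this row, so those 4 are the full class: H/Mid/Stay/s, H/Mid/Stay/t, H/Hi/Stay/s, H/Hi/Stay/t.

4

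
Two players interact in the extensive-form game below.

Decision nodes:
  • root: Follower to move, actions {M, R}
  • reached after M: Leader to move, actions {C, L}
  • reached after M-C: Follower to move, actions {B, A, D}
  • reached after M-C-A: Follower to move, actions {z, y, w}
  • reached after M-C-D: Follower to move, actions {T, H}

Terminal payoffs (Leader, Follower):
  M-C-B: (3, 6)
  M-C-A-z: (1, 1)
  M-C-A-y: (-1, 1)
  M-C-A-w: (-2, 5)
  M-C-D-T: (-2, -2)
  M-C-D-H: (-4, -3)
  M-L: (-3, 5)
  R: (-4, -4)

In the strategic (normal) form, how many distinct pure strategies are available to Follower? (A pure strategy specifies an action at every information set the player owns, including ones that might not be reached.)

36

Follower owns the root with actions {M, R} — two choices.
Follower owns the node after M-C with actions {B, A, D} — three choices.
Follower owns the node after M-C-A with actions {z, y, w} — three choices.
Follower owns the node after M-C-D with actions {T, H} — two choices.
A pure strategy fixes one action at each information set independently, so the count is the product 2 × 3 × 3 × 2 = 36.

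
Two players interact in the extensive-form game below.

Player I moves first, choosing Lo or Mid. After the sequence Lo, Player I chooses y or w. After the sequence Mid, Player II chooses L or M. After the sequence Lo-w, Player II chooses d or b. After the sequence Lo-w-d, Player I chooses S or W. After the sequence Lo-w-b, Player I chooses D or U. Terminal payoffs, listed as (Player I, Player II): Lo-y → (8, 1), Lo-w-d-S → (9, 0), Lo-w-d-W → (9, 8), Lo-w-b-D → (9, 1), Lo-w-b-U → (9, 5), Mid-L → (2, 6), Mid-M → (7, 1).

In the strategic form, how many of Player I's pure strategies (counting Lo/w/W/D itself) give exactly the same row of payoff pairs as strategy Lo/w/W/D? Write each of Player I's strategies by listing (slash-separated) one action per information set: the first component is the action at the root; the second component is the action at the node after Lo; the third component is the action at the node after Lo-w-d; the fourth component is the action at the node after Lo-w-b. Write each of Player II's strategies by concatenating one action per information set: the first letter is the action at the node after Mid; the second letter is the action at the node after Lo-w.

1

Row for Lo/w/W/D (columns Ld, Lb, Md, Mb): (9,8) (9,1) (9,8) (9,1).
Every one of Player I's information sets is on the play path for some reply by Player II when Player I follows Lo/w/W/D.
Changing the action at any of them therefore changes at least one column, so only Lo/w/W/D itself gives this row.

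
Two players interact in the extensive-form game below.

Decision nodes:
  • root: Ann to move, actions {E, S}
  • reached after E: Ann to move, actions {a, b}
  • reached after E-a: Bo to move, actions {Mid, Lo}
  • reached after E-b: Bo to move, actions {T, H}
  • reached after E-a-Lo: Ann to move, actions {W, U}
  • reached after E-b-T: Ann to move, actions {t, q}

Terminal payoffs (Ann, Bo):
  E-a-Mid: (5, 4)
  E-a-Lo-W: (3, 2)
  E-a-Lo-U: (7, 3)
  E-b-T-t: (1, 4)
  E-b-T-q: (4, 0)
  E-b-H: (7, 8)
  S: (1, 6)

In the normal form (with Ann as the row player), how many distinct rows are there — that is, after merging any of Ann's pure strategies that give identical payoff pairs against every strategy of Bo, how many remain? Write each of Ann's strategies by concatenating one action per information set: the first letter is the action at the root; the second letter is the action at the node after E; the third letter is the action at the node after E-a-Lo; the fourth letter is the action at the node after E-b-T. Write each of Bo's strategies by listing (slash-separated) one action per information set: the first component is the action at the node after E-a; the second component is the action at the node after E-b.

5

Ann has 16 pure strategies: EaWt, EaWq, EaUt, EaUq, EbWt, EbWq, EbUt, EbUq, SaWt, SaWq, SaUt, SaUq, SbWt, SbWq, SbUt, SbUq. Columns: Mid/T, Mid/H, Lo/T, Lo/H.
{EaWt, EaWq} → row (5,4) (5,4) (3,2) (3,2)
{EaUt, EaUq} → row (5,4) (5,4) (7,3) (7,3)
{EbWt, EbUt} → row (1,4) (7,8) (1,4) (7,8)
{EbWq, EbUq} → row (4,0) (7,8) (4,0) (7,8)
{SaWt, SaWq, SaUt, SaUq, SbWt, SbWq, SbUt, SbUq} → row (1,6) (1,6) (1,6) (1,6)
That's 5 distinct rows out of 16 strategies.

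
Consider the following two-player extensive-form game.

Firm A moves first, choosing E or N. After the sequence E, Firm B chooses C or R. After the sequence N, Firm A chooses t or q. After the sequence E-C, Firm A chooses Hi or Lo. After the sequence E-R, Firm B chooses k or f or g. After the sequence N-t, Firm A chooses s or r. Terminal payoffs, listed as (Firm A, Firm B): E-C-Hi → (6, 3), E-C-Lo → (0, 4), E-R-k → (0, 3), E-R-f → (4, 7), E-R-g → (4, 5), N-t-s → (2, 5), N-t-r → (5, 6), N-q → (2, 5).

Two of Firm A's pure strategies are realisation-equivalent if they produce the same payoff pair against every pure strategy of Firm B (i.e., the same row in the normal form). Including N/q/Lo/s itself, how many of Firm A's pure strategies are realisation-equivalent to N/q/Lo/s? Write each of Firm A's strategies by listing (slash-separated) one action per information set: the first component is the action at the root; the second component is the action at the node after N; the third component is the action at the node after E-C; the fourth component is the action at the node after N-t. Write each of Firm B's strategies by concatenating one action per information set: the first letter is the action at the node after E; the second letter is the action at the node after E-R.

Row for N/q/Lo/s (columns Ck, Cf, Cg, Rk, Rf, Rg): (2,5) (2,5) (2,5) (2,5) (2,5) (2,5).
Under N/q/Lo/s, Firm A's choice at the node after E-C and at the node after N-t can never be reached regardless of what Firm B does, so varying those choices leaves every outcome unchanged.
Holding the reachable choices fixed and varying the unreachable ones freely already gives 2 × 2 = 4 equivalent strategies.
Checking the remaining rows, N/t/Hi/s, N/t/Lo/s also happen to give the same payoffs in every column, bringing the total to 6: N/t/Hi/s, N/t/Lo/s, N/q/Hi/s, N/q/Hi/r, N/q/Lo/s, N/q/Lo/r.

6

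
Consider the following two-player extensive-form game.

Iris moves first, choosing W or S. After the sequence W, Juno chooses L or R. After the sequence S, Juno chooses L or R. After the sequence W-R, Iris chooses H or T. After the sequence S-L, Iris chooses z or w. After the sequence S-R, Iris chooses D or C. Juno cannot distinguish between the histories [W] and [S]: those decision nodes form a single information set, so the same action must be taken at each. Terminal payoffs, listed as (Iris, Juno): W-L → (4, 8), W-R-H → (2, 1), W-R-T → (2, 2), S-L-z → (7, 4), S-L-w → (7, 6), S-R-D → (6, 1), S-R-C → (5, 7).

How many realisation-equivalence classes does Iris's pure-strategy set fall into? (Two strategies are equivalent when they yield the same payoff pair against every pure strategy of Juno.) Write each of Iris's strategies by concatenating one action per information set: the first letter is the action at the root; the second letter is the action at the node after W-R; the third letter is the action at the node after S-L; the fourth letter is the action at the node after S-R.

6

Iris has 16 pure strategies: WHzD, WHzC, WHwD, WHwC, WTzD, WTzC, WTwD, WTwC, SHzD, SHzC, SHwD, SHwC, STzD, STzC, STwD, STwC. Columns: L, R.
{WHzD, WHzC, WHwD, WHwC} → row (4,8) (2,1)
{WTzD, WTzC, WTwD, WTwC} → row (4,8) (2,2)
{SHzD, STzD} → row (7,4) (6,1)
{SHzC, STzC} → row (7,4) (5,7)
{SHwD, STwD} → row (7,6) (6,1)
{SHwC, STwC} → row (7,6) (5,7)
That's 6 distinct rows out of 16 strategies.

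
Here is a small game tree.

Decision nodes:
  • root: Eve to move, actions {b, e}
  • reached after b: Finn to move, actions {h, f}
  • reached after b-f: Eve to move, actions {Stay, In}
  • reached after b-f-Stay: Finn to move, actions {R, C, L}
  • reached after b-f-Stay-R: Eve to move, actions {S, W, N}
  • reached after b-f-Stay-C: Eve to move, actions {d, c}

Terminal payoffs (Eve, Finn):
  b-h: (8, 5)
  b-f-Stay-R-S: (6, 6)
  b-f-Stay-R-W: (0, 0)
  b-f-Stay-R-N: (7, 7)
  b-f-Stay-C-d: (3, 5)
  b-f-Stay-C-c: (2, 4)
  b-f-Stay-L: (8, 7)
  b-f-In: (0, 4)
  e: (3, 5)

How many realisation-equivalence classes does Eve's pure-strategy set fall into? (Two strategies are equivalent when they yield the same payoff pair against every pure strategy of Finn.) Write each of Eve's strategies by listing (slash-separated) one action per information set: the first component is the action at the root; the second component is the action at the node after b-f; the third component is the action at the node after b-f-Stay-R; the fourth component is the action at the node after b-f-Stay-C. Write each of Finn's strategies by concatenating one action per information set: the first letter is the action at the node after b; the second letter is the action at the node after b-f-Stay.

Eve has 24 pure strategies: b/Stay/S/d, b/Stay/S/c, b/Stay/W/d, b/Stay/W/c, b/Stay/N/d, b/Stay/N/c, b/In/S/d, b/In/S/c, b/In/W/d, b/In/W/c, b/In/N/d, b/In/N/c, e/Stay/S/d, e/Stay/S/c, e/Stay/W/d, e/Stay/W/c, e/Stay/N/d, e/Stay/N/c, e/In/S/d, e/In/S/c, e/In/W/d, e/In/W/c, e/In/N/d, e/In/N/c. Columns: hR, hC, hL, fR, fC, fL.
{b/Stay/S/d} → row (8,5) (8,5) (8,5) (6,6) (3,5) (8,7)
{b/Stay/S/c} → row (8,5) (8,5) (8,5) (6,6) (2,4) (8,7)
{b/Stay/W/d} → row (8,5) (8,5) (8,5) (0,0) (3,5) (8,7)
{b/Stay/W/c} → row (8,5) (8,5) (8,5) (0,0) (2,4) (8,7)
{b/Stay/N/d} → row (8,5) (8,5) (8,5) (7,7) (3,5) (8,7)
{b/Stay/N/c} → row (8,5) (8,5) (8,5) (7,7) (2,4) (8,7)
{b/In/S/d, b/In/S/c, b/In/W/d, b/In/W/c, b/In/N/d, b/In/N/c} → row (8,5) (8,5) (8,5) (0,4) (0,4) (0,4)
{e/Stay/S/d, e/Stay/S/c, e/Stay/W/d, e/Stay/W/c, e/Stay/N/d, e/Stay/N/c, e/In/S/d, e/In/S/c, e/In/W/d, e/In/W/c, e/In/N/d, e/In/N/c} → row (3,5) (3,5) (3,5) (3,5) (3,5) (3,5)
That's 8 distinct rows out of 24 strategies.

8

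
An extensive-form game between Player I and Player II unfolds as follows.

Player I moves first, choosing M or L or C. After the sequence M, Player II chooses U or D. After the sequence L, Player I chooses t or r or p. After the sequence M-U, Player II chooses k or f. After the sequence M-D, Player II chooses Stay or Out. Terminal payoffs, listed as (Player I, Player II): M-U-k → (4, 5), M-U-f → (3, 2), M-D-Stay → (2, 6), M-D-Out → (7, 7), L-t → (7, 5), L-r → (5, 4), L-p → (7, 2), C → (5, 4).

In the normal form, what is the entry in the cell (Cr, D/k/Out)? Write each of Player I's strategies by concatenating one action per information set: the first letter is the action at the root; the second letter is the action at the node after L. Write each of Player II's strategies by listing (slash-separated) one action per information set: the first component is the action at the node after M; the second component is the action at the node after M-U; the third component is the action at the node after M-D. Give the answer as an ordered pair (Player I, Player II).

(5, 4)

Trace the play path from the root:
  Player I plays C
→ terminal payoff (5, 4).
(Player I's choice at the node after L is never reached on this path, so it doesn't affect the outcome.)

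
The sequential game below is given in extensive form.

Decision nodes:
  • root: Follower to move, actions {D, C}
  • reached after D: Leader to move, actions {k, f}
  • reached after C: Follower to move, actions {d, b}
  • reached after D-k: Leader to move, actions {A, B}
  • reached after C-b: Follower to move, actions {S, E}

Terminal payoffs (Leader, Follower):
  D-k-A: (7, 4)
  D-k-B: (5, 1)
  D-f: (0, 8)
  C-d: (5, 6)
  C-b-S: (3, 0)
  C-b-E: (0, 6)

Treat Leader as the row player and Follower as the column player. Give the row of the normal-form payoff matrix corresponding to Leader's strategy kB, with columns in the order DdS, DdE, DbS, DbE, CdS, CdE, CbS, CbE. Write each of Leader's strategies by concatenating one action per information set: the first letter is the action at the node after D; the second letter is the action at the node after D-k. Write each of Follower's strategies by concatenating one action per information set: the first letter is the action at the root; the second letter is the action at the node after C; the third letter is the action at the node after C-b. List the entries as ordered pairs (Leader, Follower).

(5,1) (5,1) (5,1) (5,1) (5,6) (5,6) (3,0) (0,6)

vs DdS: Follower plays D → Leader plays k at [D] → Leader plays B at [D-k] → (5, 1)
vs DdE: Follower plays D → Leader plays k at [D] → Leader plays B at [D-k] → (5, 1)
vs DbS: Follower plays D → Leader plays k at [D] → Leader plays B at [D-k] → (5, 1)
vs DbE: Follower plays D → Leader plays k at [D] → Leader plays B at [D-k] → (5, 1)
vs CdS: Follower plays C → Follower plays d at [C] → (5, 6)
vs CdE: Follower plays C → Follower plays d at [C] → (5, 6)
vs CbS: Follower plays C → Follower plays b at [C] → Follower plays S at [C-b] → (3, 0)
vs CbE: Follower plays C → Follower plays b at [C] → Follower plays E at [C-b] → (0, 6)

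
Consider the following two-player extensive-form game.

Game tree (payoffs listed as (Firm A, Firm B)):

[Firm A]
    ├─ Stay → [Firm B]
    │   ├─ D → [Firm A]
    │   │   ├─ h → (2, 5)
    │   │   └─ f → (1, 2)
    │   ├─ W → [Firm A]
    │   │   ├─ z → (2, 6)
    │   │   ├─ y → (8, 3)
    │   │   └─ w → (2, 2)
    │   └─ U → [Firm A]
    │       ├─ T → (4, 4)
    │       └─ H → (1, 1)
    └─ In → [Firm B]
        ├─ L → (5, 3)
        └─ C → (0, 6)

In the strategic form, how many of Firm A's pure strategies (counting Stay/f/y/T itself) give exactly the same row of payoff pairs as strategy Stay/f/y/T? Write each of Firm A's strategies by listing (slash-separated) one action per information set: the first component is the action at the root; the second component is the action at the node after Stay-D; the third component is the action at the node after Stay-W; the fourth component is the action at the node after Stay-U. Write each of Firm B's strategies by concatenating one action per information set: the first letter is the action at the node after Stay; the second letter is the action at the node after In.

Row for Stay/f/y/T (columns DL, DC, WL, WC, UL, UC): (1,2) (1,2) (8,3) (8,3) (4,4) (4,4).
Every one of Firm A's information sets is on the play path for some reply by Firm B when Firm A follows Stay/f/y/T.
Changing the action at any of them therefore changes at least one column, so only Stay/f/y/T itself gives this row.

1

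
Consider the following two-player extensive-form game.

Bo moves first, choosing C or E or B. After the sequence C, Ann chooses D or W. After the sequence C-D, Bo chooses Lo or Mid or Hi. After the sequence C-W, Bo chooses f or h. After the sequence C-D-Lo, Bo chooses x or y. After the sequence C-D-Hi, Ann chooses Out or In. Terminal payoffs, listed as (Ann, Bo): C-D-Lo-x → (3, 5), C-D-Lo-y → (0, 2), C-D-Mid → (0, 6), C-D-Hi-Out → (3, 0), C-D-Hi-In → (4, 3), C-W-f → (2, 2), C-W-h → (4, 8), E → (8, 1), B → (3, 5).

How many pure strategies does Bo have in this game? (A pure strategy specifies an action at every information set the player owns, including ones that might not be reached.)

Bo owns the root with actions {C, E, B} — three choices.
Bo owns the node after C-D with actions {Lo, Mid, Hi} — three choices.
Bo owns the node after C-W with actions {f, h} — two choices.
Bo owns the node after C-D-Lo with actions {x, y} — two choices.
A pure strategy fixes one action at each information set independently, so the count is the product 3 × 3 × 2 × 2 = 36.

36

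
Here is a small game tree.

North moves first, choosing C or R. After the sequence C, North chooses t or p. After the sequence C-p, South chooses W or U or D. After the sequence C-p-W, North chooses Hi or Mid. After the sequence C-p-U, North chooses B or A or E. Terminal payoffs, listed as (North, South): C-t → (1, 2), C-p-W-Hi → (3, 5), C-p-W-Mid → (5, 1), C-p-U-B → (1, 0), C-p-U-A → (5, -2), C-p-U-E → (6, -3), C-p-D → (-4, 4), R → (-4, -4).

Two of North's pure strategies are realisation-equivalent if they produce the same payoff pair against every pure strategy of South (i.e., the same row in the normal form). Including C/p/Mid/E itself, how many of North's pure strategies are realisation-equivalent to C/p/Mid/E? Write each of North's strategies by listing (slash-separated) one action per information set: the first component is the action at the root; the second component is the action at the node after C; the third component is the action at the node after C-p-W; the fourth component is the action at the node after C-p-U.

Row for C/p/Mid/E (columns W, U, D): (5,1) (6,-3) (-4,4).
Every one of North's information sets is on the play path for some reply by South when North follows C/p/Mid/E.
Changing the action at any of them therefore changes at least one column, so only C/p/Mid/E itself gives this row.

1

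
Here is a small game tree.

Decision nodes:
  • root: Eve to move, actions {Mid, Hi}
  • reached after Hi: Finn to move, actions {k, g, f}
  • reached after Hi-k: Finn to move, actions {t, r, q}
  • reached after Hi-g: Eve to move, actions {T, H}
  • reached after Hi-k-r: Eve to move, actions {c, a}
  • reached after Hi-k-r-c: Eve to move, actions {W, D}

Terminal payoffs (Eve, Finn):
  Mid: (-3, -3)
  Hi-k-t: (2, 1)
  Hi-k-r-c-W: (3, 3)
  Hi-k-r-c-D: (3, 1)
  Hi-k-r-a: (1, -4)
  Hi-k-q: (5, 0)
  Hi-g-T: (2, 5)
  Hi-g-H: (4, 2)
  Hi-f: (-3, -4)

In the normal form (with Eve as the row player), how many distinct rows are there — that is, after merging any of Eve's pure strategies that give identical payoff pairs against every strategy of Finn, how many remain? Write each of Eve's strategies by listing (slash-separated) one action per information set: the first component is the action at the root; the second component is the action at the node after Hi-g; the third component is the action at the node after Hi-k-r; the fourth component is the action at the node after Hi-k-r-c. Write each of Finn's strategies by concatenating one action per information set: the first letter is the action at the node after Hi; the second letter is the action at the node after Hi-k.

Eve has 16 pure strategies: Mid/T/c/W, Mid/T/c/D, Mid/T/a/W, Mid/T/a/D, Mid/H/c/W, Mid/H/c/D, Mid/H/a/W, Mid/H/a/D, Hi/T/c/W, Hi/T/c/D, Hi/T/a/W, Hi/T/a/D, Hi/H/c/W, Hi/H/c/D, Hi/H/a/W, Hi/H/a/D. Columns: kt, kr, kq, gt, gr, gq, ft, fr, fq.
{Mid/T/c/W, Mid/T/c/D, Mid/T/a/W, Mid/T/a/D, Mid/H/c/W, Mid/H/c/D, Mid/H/a/W, Mid/H/a/D} → row (-3,-3) (-3,-3) (-3,-3) (-3,-3) (-3,-3) (-3,-3) (-3,-3) (-3,-3) (-3,-3)
{Hi/T/c/W} → row (2,1) (3,3) (5,0) (2,5) (2,5) (2,5) (-3,-4) (-3,-4) (-3,-4)
{Hi/T/c/D} → row (2,1) (3,1) (5,0) (2,5) (2,5) (2,5) (-3,-4) (-3,-4) (-3,-4)
{Hi/T/a/W, Hi/T/a/D} → row (2,1) (1,-4) (5,0) (2,5) (2,5) (2,5) (-3,-4) (-3,-4) (-3,-4)
{Hi/H/c/W} → row (2,1) (3,3) (5,0) (4,2) (4,2) (4,2) (-3,-4) (-3,-4) (-3,-4)
{Hi/H/c/D} → row (2,1) (3,1) (5,0) (4,2) (4,2) (4,2) (-3,-4) (-3,-4) (-3,-4)
{Hi/H/a/W, Hi/H/a/D} → row (2,1) (1,-4) (5,0) (4,2) (4,2) (4,2) (-3,-4) (-3,-4) (-3,-4)
That's 7 distinct rows out of 16 strategies.

7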